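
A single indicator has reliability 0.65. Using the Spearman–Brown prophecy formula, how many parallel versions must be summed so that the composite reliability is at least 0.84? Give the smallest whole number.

3

k ≥ ρ*(1−ρ₁)/(ρ₁(1−ρ*)) = 0.84·0.35 / (0.65·0.16) = 2.827.
Smallest integer k = 3.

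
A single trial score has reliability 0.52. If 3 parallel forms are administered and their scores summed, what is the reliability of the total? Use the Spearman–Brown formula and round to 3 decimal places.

0.765

ρ_k = kρ / (1 + (k−1)ρ) = 3·0.52 / (1 + 2·0.52) = 1.560 / 2.040 = 0.765.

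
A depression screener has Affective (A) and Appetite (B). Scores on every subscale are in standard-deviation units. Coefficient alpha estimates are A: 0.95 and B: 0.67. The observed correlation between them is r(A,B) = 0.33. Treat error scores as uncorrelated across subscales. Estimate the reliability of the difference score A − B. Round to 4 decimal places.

0.7164

Var(A−B) = 1 + 1 − 2·0.33 = 2 − 0.66 = 1.34.
Under uncorrelated errors the observed covariances equal the true-score covariances, so only the own-variance terms attenuate.
True-score variance = [0.95 + 0.67] − 0.66 = 1.62 − 0.66 = 0.96.
Reliability = 0.96 / 1.34 = 0.7164.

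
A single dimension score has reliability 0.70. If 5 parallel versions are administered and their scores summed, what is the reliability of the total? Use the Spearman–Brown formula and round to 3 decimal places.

ρ_k = kρ / (1 + (k−1)ρ) = 5·0.70 / (1 + 4·0.70) = 3.500 / 3.800 = 0.921.

0.921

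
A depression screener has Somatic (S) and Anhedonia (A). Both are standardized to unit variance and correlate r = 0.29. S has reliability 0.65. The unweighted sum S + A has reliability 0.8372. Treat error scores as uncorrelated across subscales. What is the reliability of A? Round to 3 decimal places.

Var(S+A) = 2 + 2·0.29 = 2.580.
True-score variance = ρ_S + ρ_A + 2·0.29, so 0.8372 = (0.65 + ρ_A + 0.58) / 2.580.
ρ_A = 0.8372·2.580 − 0.65 − 0.58 = 0.930.

0.930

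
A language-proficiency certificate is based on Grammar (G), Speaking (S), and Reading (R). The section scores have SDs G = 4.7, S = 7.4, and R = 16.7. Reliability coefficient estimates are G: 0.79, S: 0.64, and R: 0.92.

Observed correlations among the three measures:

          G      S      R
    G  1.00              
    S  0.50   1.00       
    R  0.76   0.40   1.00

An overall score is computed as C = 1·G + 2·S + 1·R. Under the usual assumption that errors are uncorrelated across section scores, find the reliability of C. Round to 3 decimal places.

0.883

Var(C) = 4.7² + 2²·7.4² + 16.7² + 2·[2·4.7·7.4·0.50 + 4.7·16.7·0.76 + 2·7.4·16.7·0.40] = 520.02 + 386.593 = 906.613.
Under uncorrelated errors the observed covariances equal the true-score covariances, so only the own-variance terms attenuate.
True-score variance = [4.7²·0.79 + 2²·7.4²·0.64 + 16.7²·0.92] + 386.593 = 414.216 + 386.593 = 800.808.
Reliability = 800.808 / 906.613 = 0.883.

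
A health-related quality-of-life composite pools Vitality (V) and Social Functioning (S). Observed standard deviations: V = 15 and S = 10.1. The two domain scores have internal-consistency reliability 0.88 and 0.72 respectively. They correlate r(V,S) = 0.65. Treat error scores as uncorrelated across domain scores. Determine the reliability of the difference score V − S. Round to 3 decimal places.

0.573

Var(V−S) = 15² + 10.1² − 2·15·10.1·0.65 = 327.01 − 196.95 = 130.06.
With uncorrelated errors the cross-covariances are all true-score covariance, so they carry over unchanged; only the diagonal terms shrink to ρᵢσᵢ².
True-score variance = [15²·0.88 + 10.1²·0.72] − 196.95 = 271.447 − 196.95 = 74.4972.
Reliability = 74.4972 / 130.06 = 0.573.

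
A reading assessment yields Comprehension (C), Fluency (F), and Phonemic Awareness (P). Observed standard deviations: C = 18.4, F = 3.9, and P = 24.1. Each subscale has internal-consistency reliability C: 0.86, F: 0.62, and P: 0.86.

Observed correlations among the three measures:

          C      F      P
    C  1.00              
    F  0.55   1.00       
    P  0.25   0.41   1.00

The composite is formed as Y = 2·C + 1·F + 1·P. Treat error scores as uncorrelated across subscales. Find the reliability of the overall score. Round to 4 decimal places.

Var(Y) = 2²·18.4² + 3.9² + 24.1² + 2·[2·18.4·3.9·0.55 + 2·18.4·24.1·0.25 + 3.9·24.1·0.41] = 1950.26 + 678.384 = 2628.64.
With uncorrelated errors the cross-covariances are all true-score covariance, so they carry over unchanged; only the diagonal terms shrink to ρᵢσᵢ².
True-score variance = [2²·18.4²·0.86 + 3.9²·0.62 + 24.1²·0.86] + 678.384 = 1673.57 + 678.384 = 2351.96.
Reliability = 2351.96 / 2628.64 = 0.8947.

0.8947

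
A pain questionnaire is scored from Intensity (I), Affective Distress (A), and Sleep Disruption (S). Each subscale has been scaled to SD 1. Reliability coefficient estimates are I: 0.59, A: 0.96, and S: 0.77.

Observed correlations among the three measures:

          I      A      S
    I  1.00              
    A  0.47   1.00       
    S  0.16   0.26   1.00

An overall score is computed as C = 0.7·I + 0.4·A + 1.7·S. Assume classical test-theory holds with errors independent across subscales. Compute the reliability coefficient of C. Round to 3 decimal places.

Var(C) = 0.7² + 0.4² + 1.7² + 2·[0.28·0.47 + 1.19·0.16 + 0.68·0.26] = 3.54 + 0.9976 = 4.5376.
With uncorrelated errors the cross-covariances are all true-score covariance, so they carry over unchanged; only the diagonal terms shrink to ρᵢσᵢ².
True-score variance = [0.7²·0.59 + 0.4²·0.96 + 1.7²·0.77] + 0.9976 = 2.668 + 0.9976 = 3.6656.
Reliability = 3.6656 / 4.5376 = 0.808.

0.808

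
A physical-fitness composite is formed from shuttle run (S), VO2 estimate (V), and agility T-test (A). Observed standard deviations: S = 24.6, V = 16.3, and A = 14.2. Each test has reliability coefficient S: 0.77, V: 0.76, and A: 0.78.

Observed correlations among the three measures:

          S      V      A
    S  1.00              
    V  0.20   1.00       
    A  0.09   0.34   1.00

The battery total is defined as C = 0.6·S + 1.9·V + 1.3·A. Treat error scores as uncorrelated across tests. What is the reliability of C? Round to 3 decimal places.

Var(C) = 0.6²·24.6² + 1.9²·16.3² + 1.3²·14.2² + 2·[1.14·24.6·16.3·0.20 + 0.78·24.6·14.2·0.09 + 2.47·16.3·14.2·0.34] = 1517.77 + 620.652 = 2138.42.
With uncorrelated errors the cross-covariances are all true-score covariance, so they carry over unchanged; only the diagonal terms shrink to ρᵢσᵢ².
True-score variance = [0.6²·24.6²·0.77 + 1.9²·16.3²·0.76 + 1.3²·14.2²·0.78] + 620.652 = 1162.5 + 620.652 = 1783.15.
Reliability = 1783.15 / 2138.42 = 0.834.

0.834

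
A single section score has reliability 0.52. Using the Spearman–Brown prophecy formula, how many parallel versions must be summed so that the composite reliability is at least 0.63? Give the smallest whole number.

2

k ≥ ρ*(1−ρ₁)/(ρ₁(1−ρ*)) = 0.63·0.48 / (0.52·0.37) = 1.572.
Smallest integer k = 2.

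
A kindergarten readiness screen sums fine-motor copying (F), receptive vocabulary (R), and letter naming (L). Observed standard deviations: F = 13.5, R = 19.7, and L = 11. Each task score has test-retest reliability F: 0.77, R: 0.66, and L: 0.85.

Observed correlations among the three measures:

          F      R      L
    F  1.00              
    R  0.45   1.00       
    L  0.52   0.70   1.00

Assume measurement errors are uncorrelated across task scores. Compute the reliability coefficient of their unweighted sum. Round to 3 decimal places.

Var(F+R+L) = 13.5² + 19.7² + 11² + 2·[13.5·19.7·0.45 + 13.5·11·0.52 + 19.7·11·0.70] = 691.34 + 697.175 = 1388.51.
Because errors are independent across components, Cov(Tᵢ,Tⱼ) = Cov(Xᵢ,Xⱼ); the off-diagonal part of the true-score variance is the same as above.
True-score variance = [13.5²·0.77 + 19.7²·0.66 + 11²·0.85] + 697.175 = 499.322 + 697.175 = 1196.5.
Reliability = 1196.5 / 1388.51 = 0.862.

0.862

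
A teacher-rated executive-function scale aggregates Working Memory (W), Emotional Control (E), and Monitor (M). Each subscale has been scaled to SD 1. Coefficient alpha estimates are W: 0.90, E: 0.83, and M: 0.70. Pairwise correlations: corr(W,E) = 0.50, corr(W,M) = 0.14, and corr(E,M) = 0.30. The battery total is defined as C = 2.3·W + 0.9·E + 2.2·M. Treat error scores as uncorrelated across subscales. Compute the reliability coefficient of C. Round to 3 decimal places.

Var(C) = 2.3² + 0.9² + 2.2² + 2·[2.07·0.50 + 5.06·0.14 + 1.98·0.30] = 10.94 + 4.6748 = 15.6148.
With uncorrelated errors the cross-covariances are all true-score covariance, so they carry over unchanged; only the diagonal terms shrink to ρᵢσᵢ².
True-score variance = [2.3²·0.90 + 0.9²·0.83 + 2.2²·0.70] + 4.6748 = 8.8213 + 4.6748 = 13.4961.
Reliability = 13.4961 / 15.6148 = 0.864.

0.864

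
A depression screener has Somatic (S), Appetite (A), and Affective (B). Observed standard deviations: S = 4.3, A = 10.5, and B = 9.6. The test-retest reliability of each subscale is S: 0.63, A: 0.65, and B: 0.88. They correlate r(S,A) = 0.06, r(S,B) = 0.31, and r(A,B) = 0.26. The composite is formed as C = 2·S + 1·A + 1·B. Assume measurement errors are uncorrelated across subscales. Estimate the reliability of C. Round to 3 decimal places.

0.803

Var(C) = 2²·4.3² + 10.5² + 9.6² + 2·[2·4.3·10.5·0.06 + 2·4.3·9.6·0.31 + 10.5·9.6·0.26] = 276.37 + 114.439 = 390.809.
With uncorrelated errors the cross-covariances are all true-score covariance, so they carry over unchanged; only the diagonal terms shrink to ρᵢσᵢ².
True-score variance = [2²·4.3²·0.63 + 10.5²·0.65 + 9.6²·0.88] + 114.439 = 199.358 + 114.439 = 313.797.
Reliability = 313.797 / 390.809 = 0.803.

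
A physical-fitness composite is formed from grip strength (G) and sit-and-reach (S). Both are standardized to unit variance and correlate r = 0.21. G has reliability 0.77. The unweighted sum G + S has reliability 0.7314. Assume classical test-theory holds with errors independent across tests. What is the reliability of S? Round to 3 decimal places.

Var(G+S) = 2 + 2·0.21 = 2.420.
True-score variance = ρ_G + ρ_S + 2·0.21, so 0.7314 = (0.77 + ρ_S + 0.42) / 2.420.
ρ_S = 0.7314·2.420 − 0.77 − 0.42 = 0.580.

0.580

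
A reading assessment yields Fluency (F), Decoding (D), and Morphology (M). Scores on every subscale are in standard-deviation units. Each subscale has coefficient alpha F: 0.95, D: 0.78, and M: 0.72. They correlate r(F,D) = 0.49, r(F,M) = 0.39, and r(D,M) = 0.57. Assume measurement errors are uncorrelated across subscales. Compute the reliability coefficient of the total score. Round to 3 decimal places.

Var(F+D+M) = 3 + 2·[0.49 + 0.39 + 0.57] = 3 + 2.9 = 5.9.
Because errors are independent across components, Cov(Tᵢ,Tⱼ) = Cov(Xᵢ,Xⱼ); the off-diagonal part of the true-score variance is the same as above.
True-score variance = [0.95 + 0.78 + 0.72] + 2.9 = 2.45 + 2.9 = 5.35.
Reliability = 5.35 / 5.9 = 0.907.

0.907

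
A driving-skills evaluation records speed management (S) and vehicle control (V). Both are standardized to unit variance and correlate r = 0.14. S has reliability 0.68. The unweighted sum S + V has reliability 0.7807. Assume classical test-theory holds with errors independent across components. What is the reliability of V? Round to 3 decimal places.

0.820

Var(S+V) = 2 + 2·0.14 = 2.280.
True-score variance = ρ_S + ρ_V + 2·0.14, so 0.7807 = (0.68 + ρ_V + 0.28) / 2.280.
ρ_V = 0.7807·2.280 − 0.68 − 0.28 = 0.820.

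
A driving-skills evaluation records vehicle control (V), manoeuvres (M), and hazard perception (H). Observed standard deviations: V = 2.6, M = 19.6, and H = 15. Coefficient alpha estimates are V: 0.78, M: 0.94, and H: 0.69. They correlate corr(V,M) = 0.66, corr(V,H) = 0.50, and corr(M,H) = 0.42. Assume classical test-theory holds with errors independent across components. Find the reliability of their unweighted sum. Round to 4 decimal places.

Var(V+M+H) = 2.6² + 19.6² + 15² + 2·[2.6·19.6·0.66 + 2.6·15·0.50 + 19.6·15·0.42] = 615.92 + 353.227 = 969.147.
Under uncorrelated errors the observed covariances equal the true-score covariances, so only the own-variance terms attenuate.
True-score variance = [2.6²·0.78 + 19.6²·0.94 + 15²·0.69] + 353.227 = 521.633 + 353.227 = 874.86.
Reliability = 874.86 / 969.147 = 0.9027.

0.9027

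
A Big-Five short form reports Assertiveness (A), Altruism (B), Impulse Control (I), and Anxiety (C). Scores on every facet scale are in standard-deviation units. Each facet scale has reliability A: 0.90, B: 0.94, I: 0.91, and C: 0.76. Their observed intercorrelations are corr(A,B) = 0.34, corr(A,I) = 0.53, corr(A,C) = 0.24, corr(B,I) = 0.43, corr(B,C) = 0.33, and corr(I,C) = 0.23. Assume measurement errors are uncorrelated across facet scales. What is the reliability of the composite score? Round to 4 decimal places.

Var(A+B+I+C) = 4 + 2·[0.34 + 0.53 + 0.24 + 0.43 + 0.33 + 0.23] = 4 + 4.2 = 8.2.
Under uncorrelated errors the observed covariances equal the true-score covariances, so only the own-variance terms attenuate.
True-score variance = [0.90 + 0.94 + 0.91 + 0.76] + 4.2 = 3.51 + 4.2 = 7.71.
Reliability = 7.71 / 8.2 = 0.9402.

0.9402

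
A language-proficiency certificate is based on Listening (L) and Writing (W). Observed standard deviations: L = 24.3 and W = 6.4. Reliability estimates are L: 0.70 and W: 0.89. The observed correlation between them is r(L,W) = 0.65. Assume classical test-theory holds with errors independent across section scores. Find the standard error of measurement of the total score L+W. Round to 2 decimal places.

13.48

Var(total) = 631.45 + 202.176 = 833.626.
True-score variance = 449.797 + 202.176 = 651.973, so reliability = 0.7821.
Error variance = 833.626 − 651.973 = 181.653; SEM = √181.653 = 13.48.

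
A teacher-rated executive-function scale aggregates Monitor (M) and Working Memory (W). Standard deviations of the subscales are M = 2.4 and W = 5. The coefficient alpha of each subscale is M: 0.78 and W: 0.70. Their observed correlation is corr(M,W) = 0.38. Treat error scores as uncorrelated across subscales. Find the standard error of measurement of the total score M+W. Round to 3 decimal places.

Var(total) = 30.76 + 9.12 = 39.88.
True-score variance = 21.9928 + 9.12 = 31.1128, so reliability = 0.7802.
Error variance = 39.88 − 31.1128 = 8.7672; SEM = √8.7672 = 2.961.

2.961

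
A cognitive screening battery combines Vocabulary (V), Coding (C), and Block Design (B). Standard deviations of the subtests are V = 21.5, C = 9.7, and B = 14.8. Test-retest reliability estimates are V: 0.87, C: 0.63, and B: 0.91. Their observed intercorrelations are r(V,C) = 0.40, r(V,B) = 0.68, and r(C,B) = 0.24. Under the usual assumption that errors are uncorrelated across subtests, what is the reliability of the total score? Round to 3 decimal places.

0.921

Var(V+C+B) = 21.5² + 9.7² + 14.8² + 2·[21.5·9.7·0.40 + 21.5·14.8·0.68 + 9.7·14.8·0.24] = 775.38 + 668.501 = 1443.88.
Under uncorrelated errors the observed covariances equal the true-score covariances, so only the own-variance terms attenuate.
True-score variance = [21.5²·0.87 + 9.7²·0.63 + 14.8²·0.91] + 668.501 = 660.761 + 668.501 = 1329.26.
Reliability = 1329.26 / 1443.88 = 0.921.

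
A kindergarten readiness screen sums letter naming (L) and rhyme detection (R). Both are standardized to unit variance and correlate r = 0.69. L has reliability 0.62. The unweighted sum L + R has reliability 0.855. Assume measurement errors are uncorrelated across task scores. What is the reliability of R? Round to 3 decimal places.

0.890

Var(L+R) = 2 + 2·0.69 = 3.380.
True-score variance = ρ_L + ρ_R + 2·0.69, so 0.855 = (0.62 + ρ_R + 1.38) / 3.380.
ρ_R = 0.855·3.380 − 0.62 − 1.38 = 0.890.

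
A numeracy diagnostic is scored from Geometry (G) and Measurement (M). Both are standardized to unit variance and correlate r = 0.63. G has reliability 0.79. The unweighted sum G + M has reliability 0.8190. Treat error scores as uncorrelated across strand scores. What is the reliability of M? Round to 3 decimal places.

0.620

Var(G+M) = 2 + 2·0.63 = 3.260.
True-score variance = ρ_G + ρ_M + 2·0.63, so 0.8190 = (0.79 + ρ_M + 1.26) / 3.260.
ρ_M = 0.8190·3.260 − 0.79 − 1.26 = 0.620.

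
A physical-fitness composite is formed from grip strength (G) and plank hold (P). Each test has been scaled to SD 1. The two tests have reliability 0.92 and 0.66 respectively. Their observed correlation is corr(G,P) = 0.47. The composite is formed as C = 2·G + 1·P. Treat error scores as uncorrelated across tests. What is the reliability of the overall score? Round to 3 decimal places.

Var(C) = 2² + 1 + 2·[2·0.47] = 5 + 1.88 = 6.88.
Under uncorrelated errors the observed covariances equal the true-score covariances, so only the own-variance terms attenuate.
True-score variance = [2²·0.92 + 0.66] + 1.88 = 4.34 + 1.88 = 6.22.
Reliability = 6.22 / 6.88 = 0.904.

0.904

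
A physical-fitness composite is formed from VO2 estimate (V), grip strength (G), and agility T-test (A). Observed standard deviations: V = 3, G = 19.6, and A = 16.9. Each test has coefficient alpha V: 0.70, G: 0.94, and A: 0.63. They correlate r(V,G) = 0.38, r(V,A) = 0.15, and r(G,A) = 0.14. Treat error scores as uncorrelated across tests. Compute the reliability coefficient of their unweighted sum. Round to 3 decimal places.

0.842

Var(V+G+A) = 3² + 19.6² + 16.9² + 2·[3·19.6·0.38 + 3·16.9·0.15 + 19.6·16.9·0.14] = 678.77 + 152.645 = 831.415.
Because errors are independent across components, Cov(Tᵢ,Tⱼ) = Cov(Xᵢ,Xⱼ); the off-diagonal part of the true-score variance is the same as above.
True-score variance = [3²·0.70 + 19.6²·0.94 + 16.9²·0.63] + 152.645 = 547.345 + 152.645 = 699.99.
Reliability = 699.99 / 831.415 = 0.842.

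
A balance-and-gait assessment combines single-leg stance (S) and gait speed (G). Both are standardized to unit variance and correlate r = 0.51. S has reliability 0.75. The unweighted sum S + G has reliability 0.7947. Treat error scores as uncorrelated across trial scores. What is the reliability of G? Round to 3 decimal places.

Var(S+G) = 2 + 2·0.51 = 3.020.
True-score variance = ρ_S + ρ_G + 2·0.51, so 0.7947 = (0.75 + ρ_G + 1.02) / 3.020.
ρ_G = 0.7947·3.020 − 0.75 − 1.02 = 0.630.

0.630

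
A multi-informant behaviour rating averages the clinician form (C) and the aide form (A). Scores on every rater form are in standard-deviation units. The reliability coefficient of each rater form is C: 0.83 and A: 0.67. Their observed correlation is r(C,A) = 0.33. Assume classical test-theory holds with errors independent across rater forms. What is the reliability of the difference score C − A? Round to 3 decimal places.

0.627

Var(C−A) = 1 + 1 − 2·0.33 = 2 − 0.66 = 1.34.
Under uncorrelated errors the observed covariances equal the true-score covariances, so only the own-variance terms attenuate.
True-score variance = [0.83 + 0.67] − 0.66 = 1.5 − 0.66 = 0.84.
Reliability = 0.84 / 1.34 = 0.627.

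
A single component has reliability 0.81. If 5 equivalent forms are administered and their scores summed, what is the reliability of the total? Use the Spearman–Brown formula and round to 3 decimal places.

ρ_k = kρ / (1 + (k−1)ρ) = 5·0.81 / (1 + 4·0.81) = 4.050 / 4.240 = 0.955.

0.955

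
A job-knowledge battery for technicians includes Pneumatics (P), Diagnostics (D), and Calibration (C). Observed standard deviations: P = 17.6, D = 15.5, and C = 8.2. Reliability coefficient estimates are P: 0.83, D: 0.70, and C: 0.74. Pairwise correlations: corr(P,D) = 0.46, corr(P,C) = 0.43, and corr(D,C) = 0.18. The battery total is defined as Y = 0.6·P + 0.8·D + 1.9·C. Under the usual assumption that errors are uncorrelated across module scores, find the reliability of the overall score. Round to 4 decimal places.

0.8473

Var(Y) = 0.6²·17.6² + 0.8²·15.5² + 1.9²·8.2² + 2·[0.48·17.6·15.5·0.46 + 1.14·17.6·8.2·0.43 + 1.52·15.5·8.2·0.18] = 508.01 + 331.509 = 839.519.
With uncorrelated errors the cross-covariances are all true-score covariance, so they carry over unchanged; only the diagonal terms shrink to ρᵢσᵢ².
True-score variance = [0.6²·17.6²·0.83 + 0.8²·15.5²·0.70 + 1.9²·8.2²·0.74] + 331.509 = 379.813 + 331.509 = 711.322.
Reliability = 711.322 / 839.519 = 0.8473.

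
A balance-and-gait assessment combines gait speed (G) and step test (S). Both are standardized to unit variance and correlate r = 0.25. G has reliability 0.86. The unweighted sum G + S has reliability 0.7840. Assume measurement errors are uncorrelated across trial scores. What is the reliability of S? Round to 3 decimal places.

0.600

Var(G+S) = 2 + 2·0.25 = 2.500.
True-score variance = ρ_G + ρ_S + 2·0.25, so 0.7840 = (0.86 + ρ_S + 0.50) / 2.500.
ρ_S = 0.7840·2.500 − 0.86 − 0.50 = 0.600.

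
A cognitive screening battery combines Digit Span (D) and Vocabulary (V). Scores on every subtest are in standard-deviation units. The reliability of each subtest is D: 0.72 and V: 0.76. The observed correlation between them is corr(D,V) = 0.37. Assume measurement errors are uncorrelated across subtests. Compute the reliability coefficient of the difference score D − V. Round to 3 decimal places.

0.587

Var(D−V) = 1 + 1 − 2·0.37 = 2 − 0.74 = 1.26.
Under uncorrelated errors the observed covariances equal the true-score covariances, so only the own-variance terms attenuate.
True-score variance = [0.72 + 0.76] − 0.74 = 1.48 − 0.74 = 0.74.
Reliability = 0.74 / 1.26 = 0.587.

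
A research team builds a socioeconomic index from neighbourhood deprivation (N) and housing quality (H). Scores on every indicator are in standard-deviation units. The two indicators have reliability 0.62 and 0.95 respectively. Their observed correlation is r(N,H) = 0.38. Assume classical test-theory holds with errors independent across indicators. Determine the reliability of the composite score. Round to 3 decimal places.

0.844

Var(N+H) = 2 + 2·[0.38] = 2 + 0.76 = 2.76.
Under uncorrelated errors the observed covariances equal the true-score covariances, so only the own-variance terms attenuate.
True-score variance = [0.62 + 0.95] + 0.76 = 1.57 + 0.76 = 2.33.
Reliability = 2.33 / 2.76 = 0.844.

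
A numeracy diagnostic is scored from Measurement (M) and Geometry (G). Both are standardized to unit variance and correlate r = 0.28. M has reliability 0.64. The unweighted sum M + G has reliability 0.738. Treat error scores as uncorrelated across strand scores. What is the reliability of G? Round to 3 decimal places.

Var(M+G) = 2 + 2·0.28 = 2.560.
True-score variance = ρ_M + ρ_G + 2·0.28, so 0.738 = (0.64 + ρ_G + 0.56) / 2.560.
ρ_G = 0.738·2.560 − 0.64 − 0.56 = 0.689.

0.689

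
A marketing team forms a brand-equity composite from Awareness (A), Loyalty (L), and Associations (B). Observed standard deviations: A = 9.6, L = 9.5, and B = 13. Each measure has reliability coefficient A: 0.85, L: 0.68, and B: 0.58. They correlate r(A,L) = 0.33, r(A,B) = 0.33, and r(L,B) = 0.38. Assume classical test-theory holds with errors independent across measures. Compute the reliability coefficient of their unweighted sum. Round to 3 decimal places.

Var(A+L+B) = 9.6² + 9.5² + 13² + 2·[9.6·9.5·0.33 + 9.6·13·0.33 + 9.5·13·0.38] = 351.41 + 236.42 = 587.83.
Under uncorrelated errors the observed covariances equal the true-score covariances, so only the own-variance terms attenuate.
True-score variance = [9.6²·0.85 + 9.5²·0.68 + 13²·0.58] + 236.42 = 237.726 + 236.42 = 474.146.
Reliability = 474.146 / 587.83 = 0.807.

0.807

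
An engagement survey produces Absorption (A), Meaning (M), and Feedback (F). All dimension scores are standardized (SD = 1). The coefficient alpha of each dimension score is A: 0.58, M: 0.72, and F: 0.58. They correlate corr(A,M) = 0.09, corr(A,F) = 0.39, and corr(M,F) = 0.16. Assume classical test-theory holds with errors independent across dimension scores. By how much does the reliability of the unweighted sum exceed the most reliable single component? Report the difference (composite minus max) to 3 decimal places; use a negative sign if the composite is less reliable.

0.018

Var(sum) = 3 + 1.28 = 4.28; true-score variance = 1.88 + 1.28 = 3.16; composite reliability = 0.7383.
Max component reliability = 0.7200.
Difference = 0.7383 − 0.7200 = 0.018.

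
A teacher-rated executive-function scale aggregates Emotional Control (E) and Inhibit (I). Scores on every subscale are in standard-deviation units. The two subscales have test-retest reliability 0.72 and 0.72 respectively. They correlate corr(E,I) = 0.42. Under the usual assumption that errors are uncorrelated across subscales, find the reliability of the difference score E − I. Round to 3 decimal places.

0.517

Var(E−I) = 1 + 1 − 2·0.42 = 2 − 0.84 = 1.16.
With uncorrelated errors the cross-covariances are all true-score covariance, so they carry over unchanged; only the diagonal terms shrink to ρᵢσᵢ².
True-score variance = [0.72 + 0.72] − 0.84 = 1.44 − 0.84 = 0.6.
Reliability = 0.6 / 1.16 = 0.517.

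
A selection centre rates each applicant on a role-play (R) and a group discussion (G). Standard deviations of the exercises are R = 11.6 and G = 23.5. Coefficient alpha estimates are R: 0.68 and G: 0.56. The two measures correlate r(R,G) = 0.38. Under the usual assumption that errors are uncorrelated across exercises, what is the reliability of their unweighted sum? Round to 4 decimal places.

0.6800

Var(R+G) = 11.6² + 23.5² + 2·[11.6·23.5·0.38] = 686.81 + 207.176 = 893.986.
Under uncorrelated errors the observed covariances equal the true-score covariances, so only the own-variance terms attenuate.
True-score variance = [11.6²·0.68 + 23.5²·0.56] + 207.176 = 400.761 + 207.176 = 607.937.
Reliability = 607.937 / 893.986 = 0.6800.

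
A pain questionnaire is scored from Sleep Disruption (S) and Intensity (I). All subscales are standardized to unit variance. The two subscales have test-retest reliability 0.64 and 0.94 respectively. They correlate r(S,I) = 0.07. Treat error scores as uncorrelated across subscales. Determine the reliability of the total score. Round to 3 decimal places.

0.804

Var(S+I) = 2 + 2·[0.07] = 2 + 0.14 = 2.14.
Because errors are independent across components, Cov(Tᵢ,Tⱼ) = Cov(Xᵢ,Xⱼ); the off-diagonal part of the true-score variance is the same as above.
True-score variance = [0.64 + 0.94] + 0.14 = 1.58 + 0.14 = 1.72.
Reliability = 1.72 / 2.14 = 0.804.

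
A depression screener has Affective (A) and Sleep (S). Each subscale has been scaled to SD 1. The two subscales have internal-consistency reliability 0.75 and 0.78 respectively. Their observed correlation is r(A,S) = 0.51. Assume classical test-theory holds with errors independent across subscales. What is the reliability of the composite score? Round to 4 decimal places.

0.8444

Var(A+S) = 2 + 2·[0.51] = 2 + 1.02 = 3.02.
Under uncorrelated errors the observed covariances equal the true-score covariances, so only the own-variance terms attenuate.
True-score variance = [0.75 + 0.78] + 1.02 = 1.53 + 1.02 = 2.55.
Reliability = 2.55 / 3.02 = 0.8444.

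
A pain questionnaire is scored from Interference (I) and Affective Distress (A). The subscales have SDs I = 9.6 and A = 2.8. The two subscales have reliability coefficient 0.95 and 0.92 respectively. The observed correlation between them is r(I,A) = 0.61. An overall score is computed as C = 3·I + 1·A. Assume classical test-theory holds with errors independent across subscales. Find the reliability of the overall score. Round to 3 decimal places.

0.955

Var(C) = 3²·9.6² + 2.8² + 2·[3·9.6·2.8·0.61] = 837.28 + 98.3808 = 935.661.
Because errors are independent across components, Cov(Tᵢ,Tⱼ) = Cov(Xᵢ,Xⱼ); the off-diagonal part of the true-score variance is the same as above.
True-score variance = [3²·9.6²·0.95 + 2.8²·0.92] + 98.3808 = 795.181 + 98.3808 = 893.562.
Reliability = 893.562 / 935.661 = 0.955.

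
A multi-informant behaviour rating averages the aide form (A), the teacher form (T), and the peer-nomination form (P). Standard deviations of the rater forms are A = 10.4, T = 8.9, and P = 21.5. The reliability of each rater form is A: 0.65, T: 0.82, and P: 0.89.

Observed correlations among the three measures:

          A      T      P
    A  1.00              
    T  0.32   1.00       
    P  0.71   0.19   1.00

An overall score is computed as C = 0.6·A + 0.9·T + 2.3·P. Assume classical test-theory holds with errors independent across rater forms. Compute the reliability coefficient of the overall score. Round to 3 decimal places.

0.907

Var(C) = 0.6²·10.4² + 0.9²·8.9² + 2.3²·21.5² + 2·[0.54·10.4·8.9·0.32 + 1.38·10.4·21.5·0.71 + 2.07·8.9·21.5·0.19] = 2548.4 + 620.671 = 3169.07.
Under uncorrelated errors the observed covariances equal the true-score covariances, so only the own-variance terms attenuate.
True-score variance = [0.6²·10.4²·0.65 + 0.9²·8.9²·0.82 + 2.3²·21.5²·0.89] + 620.671 = 2254.24 + 620.671 = 2874.91.
Reliability = 2874.91 / 3169.07 = 0.907.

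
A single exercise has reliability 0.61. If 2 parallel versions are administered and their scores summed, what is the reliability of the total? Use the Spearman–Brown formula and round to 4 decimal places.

ρ_k = kρ / (1 + (k−1)ρ) = 2·0.61 / (1 + 1·0.61) = 1.220 / 1.610 = 0.7578.

0.7578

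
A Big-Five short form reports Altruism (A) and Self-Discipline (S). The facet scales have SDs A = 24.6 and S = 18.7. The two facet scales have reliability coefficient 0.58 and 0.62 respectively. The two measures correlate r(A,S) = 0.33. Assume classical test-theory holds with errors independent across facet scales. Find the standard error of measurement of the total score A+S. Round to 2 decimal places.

19.67

Var(total) = 954.85 + 303.613 = 1258.46.
True-score variance = 567.801 + 303.613 = 871.414, so reliability = 0.6924.
Error variance = 1258.46 − 871.414 = 387.049; SEM = √387.049 = 19.67.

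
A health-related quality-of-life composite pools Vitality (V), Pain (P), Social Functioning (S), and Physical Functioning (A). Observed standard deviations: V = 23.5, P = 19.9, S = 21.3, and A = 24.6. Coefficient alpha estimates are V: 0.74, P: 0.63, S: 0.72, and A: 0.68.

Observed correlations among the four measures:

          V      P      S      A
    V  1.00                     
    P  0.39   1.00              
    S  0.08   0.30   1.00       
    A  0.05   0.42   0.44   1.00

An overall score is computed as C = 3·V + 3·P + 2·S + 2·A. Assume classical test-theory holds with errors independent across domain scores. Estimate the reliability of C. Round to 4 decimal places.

Var(C) = 3²·23.5² + 3²·19.9² + 2²·21.3² + 2²·24.6² + 2·[9·23.5·19.9·0.39 + 6·23.5·21.3·0.08 + 6·23.5·24.6·0.05 + 6·19.9·21.3·0.30 + 6·19.9·24.6·0.42 + 4·21.3·24.6·0.44] = 12769.7 + 9947.91 = 22717.7.
Under uncorrelated errors the observed covariances equal the true-score covariances, so only the own-variance terms attenuate.
True-score variance = [3²·23.5²·0.74 + 3²·19.9²·0.63 + 2²·21.3²·0.72 + 2²·24.6²·0.68] + 9947.91 = 8876.02 + 9947.91 = 18823.9.
Reliability = 18823.9 / 22717.7 = 0.8286.

0.8286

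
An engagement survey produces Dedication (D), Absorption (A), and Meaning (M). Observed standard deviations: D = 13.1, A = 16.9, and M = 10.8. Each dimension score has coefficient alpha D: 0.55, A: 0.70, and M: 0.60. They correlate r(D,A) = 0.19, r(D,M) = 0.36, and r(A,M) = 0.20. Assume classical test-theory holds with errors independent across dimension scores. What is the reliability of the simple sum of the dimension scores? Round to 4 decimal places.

Var(D+A+M) = 13.1² + 16.9² + 10.8² + 2·[13.1·16.9·0.19 + 13.1·10.8·0.36 + 16.9·10.8·0.20] = 573.86 + 259.002 = 832.862.
With uncorrelated errors the cross-covariances are all true-score covariance, so they carry over unchanged; only the diagonal terms shrink to ρᵢσᵢ².
True-score variance = [13.1²·0.55 + 16.9²·0.70 + 10.8²·0.60] + 259.002 = 364.296 + 259.002 = 623.298.
Reliability = 623.298 / 832.862 = 0.7484.

0.7484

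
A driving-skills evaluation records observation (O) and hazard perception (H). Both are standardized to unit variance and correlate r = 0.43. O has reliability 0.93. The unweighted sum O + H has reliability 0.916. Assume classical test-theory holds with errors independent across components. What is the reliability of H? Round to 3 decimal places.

0.830

Var(O+H) = 2 + 2·0.43 = 2.860.
True-score variance = ρ_O + ρ_H + 2·0.43, so 0.916 = (0.93 + ρ_H + 0.86) / 2.860.
ρ_H = 0.916·2.860 − 0.93 − 0.86 = 0.830.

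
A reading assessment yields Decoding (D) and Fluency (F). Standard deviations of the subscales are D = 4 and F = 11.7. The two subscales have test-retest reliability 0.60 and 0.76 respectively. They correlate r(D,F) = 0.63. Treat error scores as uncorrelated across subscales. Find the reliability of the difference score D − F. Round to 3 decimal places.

0.582

Var(D−F) = 4² + 11.7² − 2·4·11.7·0.63 = 152.89 − 58.968 = 93.922.
Because errors are independent across components, Cov(Tᵢ,Tⱼ) = Cov(Xᵢ,Xⱼ); the off-diagonal part of the true-score variance is the same as above.
True-score variance = [4²·0.60 + 11.7²·0.76] − 58.968 = 113.636 − 58.968 = 54.6684.
Reliability = 54.6684 / 93.922 = 0.582.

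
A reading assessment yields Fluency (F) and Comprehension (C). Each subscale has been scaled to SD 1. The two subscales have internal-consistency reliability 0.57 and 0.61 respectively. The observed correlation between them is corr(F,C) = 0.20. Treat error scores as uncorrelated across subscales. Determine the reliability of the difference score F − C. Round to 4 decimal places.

Var(F−C) = 1 + 1 − 2·0.20 = 2 − 0.4 = 1.6.
With uncorrelated errors the cross-covariances are all true-score covariance, so they carry over unchanged; only the diagonal terms shrink to ρᵢσᵢ².
True-score variance = [0.57 + 0.61] − 0.4 = 1.18 − 0.4 = 0.78.
Reliability = 0.78 / 1.6 = 0.4875.

0.4875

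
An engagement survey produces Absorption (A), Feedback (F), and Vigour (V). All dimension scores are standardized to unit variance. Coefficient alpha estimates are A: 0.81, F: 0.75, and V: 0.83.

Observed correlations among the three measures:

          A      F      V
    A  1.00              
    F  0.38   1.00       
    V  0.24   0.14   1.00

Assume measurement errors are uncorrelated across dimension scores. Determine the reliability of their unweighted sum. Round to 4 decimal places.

0.8650

Var(A+F+V) = 3 + 2·[0.38 + 0.24 + 0.14] = 3 + 1.52 = 4.52.
With uncorrelated errors the cross-covariances are all true-score covariance, so they carry over unchanged; only the diagonal terms shrink to ρᵢσᵢ².
True-score variance = [0.81 + 0.75 + 0.83] + 1.52 = 2.39 + 1.52 = 3.91.
Reliability = 3.91 / 4.52 = 0.8650.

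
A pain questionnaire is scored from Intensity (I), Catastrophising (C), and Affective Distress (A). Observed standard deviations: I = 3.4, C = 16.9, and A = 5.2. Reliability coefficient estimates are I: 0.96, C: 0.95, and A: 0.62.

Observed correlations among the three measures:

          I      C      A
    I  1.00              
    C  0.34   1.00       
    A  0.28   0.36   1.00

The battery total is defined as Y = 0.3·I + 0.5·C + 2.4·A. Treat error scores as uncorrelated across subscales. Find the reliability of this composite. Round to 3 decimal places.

Var(Y) = 0.3²·3.4² + 0.5²·16.9² + 2.4²·5.2² + 2·[0.15·3.4·16.9·0.34 + 0.72·3.4·5.2·0.28 + 1.2·16.9·5.2·0.36] = 228.193 + 88.9178 = 317.111.
Under uncorrelated errors the observed covariances equal the true-score covariances, so only the own-variance terms attenuate.
True-score variance = [0.3²·3.4²·0.96 + 0.5²·16.9²·0.95 + 2.4²·5.2²·0.62] + 88.9178 = 165.396 + 88.9178 = 254.314.
Reliability = 254.314 / 317.111 = 0.802.

0.802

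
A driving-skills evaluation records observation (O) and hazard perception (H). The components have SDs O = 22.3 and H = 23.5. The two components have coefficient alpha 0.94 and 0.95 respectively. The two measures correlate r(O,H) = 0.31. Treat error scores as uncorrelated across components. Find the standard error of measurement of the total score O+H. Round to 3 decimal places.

7.580

Var(total) = 1049.54 + 324.911 = 1374.45.
True-score variance = 992.09 + 324.911 = 1317, so reliability = 0.9582.
Error variance = 1374.45 − 1317 = 57.4499; SEM = √57.4499 = 7.580.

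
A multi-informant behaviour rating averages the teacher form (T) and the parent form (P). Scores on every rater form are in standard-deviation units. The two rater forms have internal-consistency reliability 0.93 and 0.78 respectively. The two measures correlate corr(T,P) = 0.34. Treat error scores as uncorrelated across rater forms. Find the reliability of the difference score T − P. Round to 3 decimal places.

Var(T−P) = 1 + 1 − 2·0.34 = 2 − 0.68 = 1.32.
Because errors are independent across components, Cov(Tᵢ,Tⱼ) = Cov(Xᵢ,Xⱼ); the off-diagonal part of the true-score variance is the same as above.
True-score variance = [0.93 + 0.78] − 0.68 = 1.71 − 0.68 = 1.03.
Reliability = 1.03 / 1.32 = 0.780.

0.780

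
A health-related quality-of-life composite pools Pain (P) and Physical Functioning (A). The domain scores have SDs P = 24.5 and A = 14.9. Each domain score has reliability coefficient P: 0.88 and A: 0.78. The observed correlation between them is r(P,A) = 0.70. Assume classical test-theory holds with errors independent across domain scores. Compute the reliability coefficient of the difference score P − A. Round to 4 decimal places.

0.6116

Var(P−A) = 24.5² + 14.9² − 2·24.5·14.9·0.70 = 822.26 − 511.07 = 311.19.
Because errors are independent across components, Cov(Tᵢ,Tⱼ) = Cov(Xᵢ,Xⱼ); the off-diagonal part of the true-score variance is the same as above.
True-score variance = [24.5²·0.88 + 14.9²·0.78] − 511.07 = 701.388 − 511.07 = 190.318.
Reliability = 190.318 / 311.19 = 0.6116.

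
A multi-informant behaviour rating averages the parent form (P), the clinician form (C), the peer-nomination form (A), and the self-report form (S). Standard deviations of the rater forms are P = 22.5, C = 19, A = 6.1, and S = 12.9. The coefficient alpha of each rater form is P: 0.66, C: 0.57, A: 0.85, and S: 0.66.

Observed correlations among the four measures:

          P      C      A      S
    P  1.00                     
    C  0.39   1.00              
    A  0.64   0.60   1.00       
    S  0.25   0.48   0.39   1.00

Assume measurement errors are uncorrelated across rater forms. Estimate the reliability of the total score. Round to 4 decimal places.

Var(P+C+A+S) = 22.5² + 19² + 6.1² + 12.9² + 2·[22.5·19·0.39 + 22.5·6.1·0.64 + 22.5·12.9·0.25 + 19·6.1·0.60 + 19·12.9·0.48 + 6.1·12.9·0.39] = 1070.87 + 1090.01 = 2160.88.
Under uncorrelated errors the observed covariances equal the true-score covariances, so only the own-variance terms attenuate.
True-score variance = [22.5²·0.66 + 19²·0.57 + 6.1²·0.85 + 12.9²·0.66] + 1090.01 = 681.354 + 1090.01 = 1771.36.
Reliability = 1771.36 / 2160.88 = 0.8197.

0.8197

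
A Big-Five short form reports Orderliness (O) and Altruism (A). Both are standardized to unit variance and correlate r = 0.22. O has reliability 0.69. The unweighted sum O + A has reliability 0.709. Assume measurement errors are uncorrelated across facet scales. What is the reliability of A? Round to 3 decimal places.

Var(O+A) = 2 + 2·0.22 = 2.440.
True-score variance = ρ_O + ρ_A + 2·0.22, so 0.709 = (0.69 + ρ_A + 0.44) / 2.440.
ρ_A = 0.709·2.440 − 0.69 − 0.44 = 0.600.

0.600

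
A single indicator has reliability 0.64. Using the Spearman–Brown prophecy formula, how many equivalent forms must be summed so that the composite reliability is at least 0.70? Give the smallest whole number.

k ≥ ρ*(1−ρ₁)/(ρ₁(1−ρ*)) = 0.70·0.36 / (0.64·0.30) = 1.312.
Smallest integer k = 2.

2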